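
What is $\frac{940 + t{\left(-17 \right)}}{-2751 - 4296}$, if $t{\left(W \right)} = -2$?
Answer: $- \frac{938}{7047} \approx -0.13311$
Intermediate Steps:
$\frac{940 + t{\left(-17 \right)}}{-2751 - 4296} = \frac{940 - 2}{-2751 - 4296} = \frac{938}{-2751 - 4296} = \frac{938}{-7047} = 938 \left(- \frac{1}{7047}\right) = - \frac{938}{7047}$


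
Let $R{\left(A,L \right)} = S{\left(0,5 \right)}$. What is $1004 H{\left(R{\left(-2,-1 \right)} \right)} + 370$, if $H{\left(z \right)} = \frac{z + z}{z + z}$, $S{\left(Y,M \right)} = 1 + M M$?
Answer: $1374$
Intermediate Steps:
$S{\left(Y,M \right)} = 1 + M^{2}$
$R{\left(A,L \right)} = 26$ ($R{\left(A,L \right)} = 1 + 5^{2} = 1 + 25 = 26$)
$H{\left(z \right)} = 1$ ($H{\left(z \right)} = \frac{2 z}{2 z} = 2 z \frac{1}{2 z} = 1$)
$1004 H{\left(R{\left(-2,-1 \right)} \right)} + 370 = 1004 \cdot 1 + 370 = 1004 + 370 = 1374$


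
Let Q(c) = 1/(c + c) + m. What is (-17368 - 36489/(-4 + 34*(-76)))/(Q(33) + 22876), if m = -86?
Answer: -1482092535/1946358454 ≈ -0.76147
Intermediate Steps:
Q(c) = -86 + 1/(2*c) (Q(c) = 1/(c + c) - 86 = 1/(2*c) - 86 = -86 + 1/(2*c))
(-17368 - 36489/(-4 + 34*(-76)))/(Q(33) + 22876) = (-17368 - 36489/(-4 + 34*(-76)))/((-86 + (1/2)/33) + 22876) = (-17368 - 36489/(-4 - 2584))/((-86 + (1/2)*(1/33)) + 22876) = (-17368 - 36489/(-2588))/((-86 + 1/66) + 22876) = (-17368 - 36489*(-1/2588))/(-5675/66 + 22876) = (-17368 + 36489/2588)/(1504141/66) = -44911895/2588*66/1504141 = -1482092535/1946358454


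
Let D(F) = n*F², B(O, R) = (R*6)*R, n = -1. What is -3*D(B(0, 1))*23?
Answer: 2484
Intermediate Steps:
B(O, R) = 6*R² (B(O, R) = (6*R)*R = 6*R²)
D(F) = -F²
-3*D(B(0, 1))*23 = -(-3)*(6*1²)²*23 = -(-3)*(6*1)²*23 = -(-3)*6²*23 = -(-3)*36*23 = -3*(-36)*23 = 108*23 = 2484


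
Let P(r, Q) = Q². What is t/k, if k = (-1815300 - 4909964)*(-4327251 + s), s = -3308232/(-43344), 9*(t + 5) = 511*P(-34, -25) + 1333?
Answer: 13788509/11262238728498264 ≈ 1.2243e-9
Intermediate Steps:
t = 320663/9 (t = -5 + (511*(-25)² + 1333)/9 = -5 + (511*625 + 1333)/9 = -5 + (319375 + 1333)/9 = -5 + (⅑)*320708 = -5 + 320708/9 = 320663/9 ≈ 35629.)
s = 137843/1806 (s = -3308232*(-1/43344) = 137843/1806 ≈ 76.325)
k = 3754079576166088/129 (k = (-1815300 - 4909964)*(-4327251 + 137843/1806) = -6725264*(-7814877463/1806) = 3754079576166088/129 ≈ 2.9101e+13)
t/k = 320663/(9*(3754079576166088/129)) = (320663/9)*(129/3754079576166088) = 13788509/11262238728498264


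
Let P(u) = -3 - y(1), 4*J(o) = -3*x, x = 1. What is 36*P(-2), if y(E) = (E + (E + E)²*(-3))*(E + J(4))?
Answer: -9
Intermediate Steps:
J(o) = -¾ (J(o) = (-3*1)/4 = (¼)*(-3) = -¾)
y(E) = (-¾ + E)*(E - 12*E²) (y(E) = (E + (E + E)²*(-3))*(E - ¾) = (E + (2*E)²*(-3))*(-¾ + E) = (E + (4*E²)*(-3))*(-¾ + E) = (E - 12*E²)*(-¾ + E) = (-¾ + E)*(E - 12*E²))
P(u) = -¼ (P(u) = -3 - (-3 - 48*1² + 40*1)/4 = -3 - (-3 - 48*1 + 40)/4 = -3 - (-3 - 48 + 40)/4 = -3 - (-11)/4 = -3 - 1*(-11/4) = -3 + 11/4 = -¼)
36*P(-2) = 36*(-¼) = -9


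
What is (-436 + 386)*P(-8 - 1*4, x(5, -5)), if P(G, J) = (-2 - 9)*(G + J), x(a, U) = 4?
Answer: -4400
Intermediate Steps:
P(G, J) = -11*G - 11*J (P(G, J) = -11*(G + J) = -11*G - 11*J)
(-436 + 386)*P(-8 - 1*4, x(5, -5)) = (-436 + 386)*(-11*(-8 - 1*4) - 11*4) = -50*(-11*(-8 - 4) - 44) = -50*(-11*(-12) - 44) = -50*(132 - 44) = -50*88 = -4400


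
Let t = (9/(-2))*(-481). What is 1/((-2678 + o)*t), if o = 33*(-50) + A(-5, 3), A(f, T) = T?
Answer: -2/18722925 ≈ -1.0682e-7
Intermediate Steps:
o = -1647 (o = 33*(-50) + 3 = -1650 + 3 = -1647)
t = 4329/2 (t = (9*(-1/2))*(-481) = -9/2*(-481) = 4329/2 ≈ 2164.5)
1/((-2678 + o)*t) = 1/((-2678 - 1647)*(4329/2)) = (2/4329)/(-4325) = -1/4325*2/4329 = -2/18722925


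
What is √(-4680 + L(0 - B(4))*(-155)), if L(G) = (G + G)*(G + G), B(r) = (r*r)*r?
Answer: 10*I*√25442 ≈ 1595.1*I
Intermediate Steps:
B(r) = r³ (B(r) = r²*r = r³)
L(G) = 4*G² (L(G) = (2*G)*(2*G) = 4*G²)
√(-4680 + L(0 - B(4))*(-155)) = √(-4680 + (4*(0 - 1*4³)²)*(-155)) = √(-4680 + (4*(0 - 1*64)²)*(-155)) = √(-4680 + (4*(0 - 64)²)*(-155)) = √(-4680 + (4*(-64)²)*(-155)) = √(-4680 + (4*4096)*(-155)) = √(-4680 + 16384*(-155)) = √(-4680 - 2539520) = √(-2544200) = 10*I*√25442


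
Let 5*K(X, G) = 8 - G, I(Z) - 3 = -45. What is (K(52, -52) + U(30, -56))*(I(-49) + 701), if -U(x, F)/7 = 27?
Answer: -116643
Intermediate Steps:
U(x, F) = -189 (U(x, F) = -7*27 = -189)
I(Z) = -42 (I(Z) = 3 - 45 = -42)
K(X, G) = 8/5 - G/5 (K(X, G) = (8 - G)/5 = 8/5 - G/5)
(K(52, -52) + U(30, -56))*(I(-49) + 701) = ((8/5 - ⅕*(-52)) - 189)*(-42 + 701) = ((8/5 + 52/5) - 189)*659 = (12 - 189)*659 = -177*659 = -116643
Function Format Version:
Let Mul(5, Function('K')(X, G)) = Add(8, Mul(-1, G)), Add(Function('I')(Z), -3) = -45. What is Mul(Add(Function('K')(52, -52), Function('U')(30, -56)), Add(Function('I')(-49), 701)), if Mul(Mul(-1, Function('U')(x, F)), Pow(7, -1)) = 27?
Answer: -116643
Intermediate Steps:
Function('U')(x, F) = -189 (Function('U')(x, F) = Mul(-7, 27) = -189)
Function('I')(Z) = -42 (Function('I')(Z) = Add(3, -45) = -42)
Function('K')(X, G) = Add(Rational(8, 5), Mul(Rational(-1, 5), G)) (Function('K')(X, G) = Mul(Rational(1, 5), Add(8, Mul(-1, G))) = Add(Rational(8, 5), Mul(Rational(-1, 5), G)))
Mul(Add(Function('K')(52, -52), Function('U')(30, -56)), Add(Function('I')(-49), 701)) = Mul(Add(Add(Rational(8, 5), Mul(Rational(-1, 5), -52)), -189), Add(-42, 701)) = Mul(Add(Add(Rational(8, 5), Rational(52, 5)), -189), 659) = Mul(Add(12, -189), 659) = Mul(-177, 659) = -116643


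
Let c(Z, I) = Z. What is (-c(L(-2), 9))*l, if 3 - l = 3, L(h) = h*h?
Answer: 0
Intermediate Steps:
L(h) = h²
l = 0 (l = 3 - 1*3 = 3 - 3 = 0)
(-c(L(-2), 9))*l = -1*(-2)²*0 = -1*4*0 = -4*0 = 0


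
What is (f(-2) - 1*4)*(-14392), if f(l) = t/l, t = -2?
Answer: 43176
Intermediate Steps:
f(l) = -2/l
(f(-2) - 1*4)*(-14392) = (-2/(-2) - 1*4)*(-14392) = (-2*(-½) - 4)*(-14392) = (1 - 4)*(-14392) = -3*(-14392) = 43176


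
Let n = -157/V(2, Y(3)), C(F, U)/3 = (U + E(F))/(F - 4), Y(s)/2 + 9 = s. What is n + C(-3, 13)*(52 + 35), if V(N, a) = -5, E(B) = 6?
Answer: -23696/35 ≈ -677.03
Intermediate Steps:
Y(s) = -18 + 2*s
C(F, U) = 3*(6 + U)/(-4 + F) (C(F, U) = 3*((U + 6)/(F - 4)) = 3*((6 + U)/(-4 + F)) = 3*(6 + U)/(-4 + F))
n = 157/5 (n = -157/(-5) = -157*(-⅕) = 157/5 ≈ 31.400)
n + C(-3, 13)*(52 + 35) = 157/5 + (3*(6 + 13)/(-4 - 3))*(52 + 35) = 157/5 + (3*19/(-7))*87 = 157/5 + (3*(-⅐)*19)*87 = 157/5 - 57/7*87 = 157/5 - 4959/7 = -23696/35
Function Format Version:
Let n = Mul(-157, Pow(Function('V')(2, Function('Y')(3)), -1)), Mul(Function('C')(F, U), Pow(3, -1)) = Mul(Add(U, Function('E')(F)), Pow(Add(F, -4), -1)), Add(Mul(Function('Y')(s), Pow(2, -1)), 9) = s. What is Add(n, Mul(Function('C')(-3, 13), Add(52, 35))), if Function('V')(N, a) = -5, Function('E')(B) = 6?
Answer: Rational(-23696, 35) ≈ -677.03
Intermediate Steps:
Function('Y')(s) = Add(-18, Mul(2, s))
Function('C')(F, U) = Mul(3, Pow(Add(-4, F), -1), Add(6, U)) (Function('C')(F, U) = Mul(3, Mul(Add(U, 6), Pow(Add(F, -4), -1))) = Mul(3, Mul(Add(6, U), Pow(Add(-4, F), -1))) = Mul(3, Mul(Pow(Add(-4, F), -1), Add(6, U))) = Mul(3, Pow(Add(-4, F), -1), Add(6, U)))
n = Rational(157, 5) (n = Mul(-157, Pow(-5, -1)) = Mul(-157, Rational(-1, 5)) = Rational(157, 5) ≈ 31.400)
Add(n, Mul(Function('C')(-3, 13), Add(52, 35))) = Add(Rational(157, 5), Mul(Mul(3, Pow(Add(-4, -3), -1), Add(6, 13)), Add(52, 35))) = Add(Rational(157, 5), Mul(Mul(3, Pow(-7, -1), 19), 87)) = Add(Rational(157, 5), Mul(Mul(3, Rational(-1, 7), 19), 87)) = Add(Rational(157, 5), Mul(Rational(-57, 7), 87)) = Add(Rational(157, 5), Rational(-4959, 7)) = Rational(-23696, 35)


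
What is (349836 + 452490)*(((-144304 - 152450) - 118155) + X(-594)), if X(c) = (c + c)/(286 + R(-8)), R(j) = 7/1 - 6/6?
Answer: -24301374609204/73 ≈ -3.3290e+11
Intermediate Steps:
R(j) = 6 (R(j) = 7*1 - 6*1/6 = 7 - 1 = 6)
X(c) = c/146 (X(c) = (c + c)/(286 + 6) = (2*c)/292 = (2*c)*(1/292) = c/146)
(349836 + 452490)*(((-144304 - 152450) - 118155) + X(-594)) = (349836 + 452490)*(((-144304 - 152450) - 118155) + (1/146)*(-594)) = 802326*((-296754 - 118155) - 297/73) = 802326*(-414909 - 297/73) = 802326*(-30288654/73) = -24301374609204/73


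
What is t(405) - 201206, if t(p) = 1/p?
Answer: -81488429/405 ≈ -2.0121e+5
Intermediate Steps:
t(405) - 201206 = 1/405 - 201206 = -81488429/405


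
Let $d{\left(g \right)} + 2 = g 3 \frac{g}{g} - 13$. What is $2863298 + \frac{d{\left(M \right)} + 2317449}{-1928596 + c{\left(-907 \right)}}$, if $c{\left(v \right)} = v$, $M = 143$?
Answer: $\frac{5524739763031}{1929503} \approx 2.8633 \cdot 10^{6}$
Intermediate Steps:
$d{\left(g \right)} = -15 + 3 g$ ($d{\left(g \right)} = -2 + \left(g 3 \frac{g}{g} - 13\right) = -2 + \left(3 g 1 - 13\right) = -2 + \left(3 g - 13\right) = -2 + \left(-13 + 3 g\right) = -15 + 3 g$)
$2863298 + \frac{d{\left(M \right)} + 2317449}{-1928596 + c{\left(-907 \right)}} = 2863298 + \frac{\left(-15 + 3 \cdot 143\right) + 2317449}{-1928596 - 907} = 2863298 + \frac{\left(-15 + 429\right) + 2317449}{-1929503} = 2863298 + \left(414 + 2317449\right) \left(- \frac{1}{1929503}\right) = 2863298 + 2317863 \left(- \frac{1}{1929503}\right) = 2863298 - \frac{2317863}{1929503} = \frac{5524739763031}{1929503}$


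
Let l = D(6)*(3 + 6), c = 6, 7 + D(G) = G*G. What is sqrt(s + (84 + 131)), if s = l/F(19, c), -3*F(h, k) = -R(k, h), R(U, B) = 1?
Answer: sqrt(998) ≈ 31.591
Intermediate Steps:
D(G) = -7 + G**2 (D(G) = -7 + G*G = -7 + G**2)
F(h, k) = 1/3 (F(h, k) = -(-1)/3 = -1/3*(-1) = 1/3)
l = 261 (l = (-7 + 6**2)*(3 + 6) = (-7 + 36)*9 = 29*9 = 261)
s = 783 (s = 261/(1/3) = 261*3 = 783)
sqrt(s + (84 + 131)) = sqrt(783 + (84 + 131)) = sqrt(783 + 215) = sqrt(998)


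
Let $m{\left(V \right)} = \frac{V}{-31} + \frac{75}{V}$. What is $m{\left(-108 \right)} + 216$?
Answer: $\frac{244169}{1116} \approx 218.79$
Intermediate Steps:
$m{\left(V \right)} = \frac{75}{V} - \frac{V}{31}$ ($m{\left(V \right)} = V \left(- \frac{1}{31}\right) + \frac{75}{V} = - \frac{V}{31} + \frac{75}{V} = \frac{75}{V} - \frac{V}{31}$)
$m{\left(-108 \right)} + 216 = \left(\frac{75}{-108} - - \frac{108}{31}\right) + 216 = \left(75 \left(- \frac{1}{108}\right) + \frac{108}{31}\right) + 216 = \left(- \frac{25}{36} + \frac{108}{31}\right) + 216 = \frac{3113}{1116} + 216 = \frac{244169}{1116}$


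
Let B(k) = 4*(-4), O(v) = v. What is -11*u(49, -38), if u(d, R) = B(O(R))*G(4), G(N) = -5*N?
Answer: -3520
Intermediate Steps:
B(k) = -16
u(d, R) = 320 (u(d, R) = -(-80)*4 = -16*(-20) = 320)
-11*u(49, -38) = -11*320 = -3520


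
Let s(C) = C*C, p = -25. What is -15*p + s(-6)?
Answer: 411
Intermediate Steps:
s(C) = C**2
-15*p + s(-6) = -15*(-25) + (-6)**2 = 375 + 36 = 411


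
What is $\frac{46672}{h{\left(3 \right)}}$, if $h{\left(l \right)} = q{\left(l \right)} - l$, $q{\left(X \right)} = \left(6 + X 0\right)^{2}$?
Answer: $\frac{46672}{33} \approx 1414.3$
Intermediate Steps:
$q{\left(X \right)} = 36$ ($q{\left(X \right)} = \left(6 + 0\right)^{2} = 6^{2} = 36$)
$h{\left(l \right)} = 36 - l$
$\frac{46672}{h{\left(3 \right)}} = \frac{46672}{36 - 3} = \frac{46672}{33}$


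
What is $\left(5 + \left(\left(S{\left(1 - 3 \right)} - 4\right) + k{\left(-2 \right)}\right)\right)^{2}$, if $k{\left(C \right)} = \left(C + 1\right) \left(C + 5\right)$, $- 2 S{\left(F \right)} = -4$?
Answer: $0$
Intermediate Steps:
$S{\left(F \right)} = 2$ ($S{\left(F \right)} = \left(- \frac{1}{2}\right) \left(-4\right) = 2$)
$k{\left(C \right)} = \left(1 + C\right) \left(5 + C\right)$
$\left(5 + \left(\left(S{\left(1 - 3 \right)} - 4\right) + k{\left(-2 \right)}\right)\right)^{2} = \left(5 + \left(\left(2 - 4\right) + \left(5 + \left(-2\right)^{2} + 6 \left(-2\right)\right)\right)\right)^{2} = \left(5 + \left(-2 + \left(5 + 4 - 12\right)\right)\right)^{2} = \left(5 - 5\right)^{2} = 0^{2} = 0$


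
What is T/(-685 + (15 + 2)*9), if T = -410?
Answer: 205/266 ≈ 0.77068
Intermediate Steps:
T/(-685 + (15 + 2)*9) = -410/(-685 + (15 + 2)*9) = -410/(-685 + 17*9) = -410/(-685 + 153) = -410/(-532) = -410*(-1/532) = 205/266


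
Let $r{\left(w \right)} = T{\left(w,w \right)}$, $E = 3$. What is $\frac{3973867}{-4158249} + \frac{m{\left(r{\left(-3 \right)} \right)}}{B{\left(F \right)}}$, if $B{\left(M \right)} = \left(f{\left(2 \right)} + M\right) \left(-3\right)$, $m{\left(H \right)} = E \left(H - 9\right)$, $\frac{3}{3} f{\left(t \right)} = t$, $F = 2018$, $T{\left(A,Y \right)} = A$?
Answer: $- \frac{1994328088}{2099915745} \approx -0.94972$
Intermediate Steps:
$r{\left(w \right)} = w$
$f{\left(t \right)} = t$
$m{\left(H \right)} = -27 + 3 H$ ($m{\left(H \right)} = 3 \left(H - 9\right) = 3 \left(-9 + H\right) = -27 + 3 H$)
$B{\left(M \right)} = -6 - 3 M$ ($B{\left(M \right)} = \left(2 + M\right) \left(-3\right) = -6 - 3 M$)
$\frac{3973867}{-4158249} + \frac{m{\left(r{\left(-3 \right)} \right)}}{B{\left(F \right)}} = \frac{3973867}{-4158249} + \frac{-27 + 3 \left(-3\right)}{-6 - 6054} = 3973867 \left(- \frac{1}{4158249}\right) + \frac{-27 - 9}{-6 - 6054} = - \frac{3973867}{4158249} - \frac{36}{-6060} = - \frac{3973867}{4158249} - - \frac{3}{505} = - \frac{3973867}{4158249} + \frac{3}{505} = - \frac{1994328088}{2099915745}$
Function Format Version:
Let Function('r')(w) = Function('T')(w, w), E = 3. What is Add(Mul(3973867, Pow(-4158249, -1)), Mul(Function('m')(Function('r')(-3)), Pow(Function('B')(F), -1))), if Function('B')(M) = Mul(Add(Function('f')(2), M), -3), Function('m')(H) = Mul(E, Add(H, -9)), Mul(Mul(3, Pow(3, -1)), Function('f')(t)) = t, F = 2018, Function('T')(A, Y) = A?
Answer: Rational(-1994328088, 2099915745) ≈ -0.94972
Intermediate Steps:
Function('r')(w) = w
Function('f')(t) = t
Function('m')(H) = Add(-27, Mul(3, H)) (Function('m')(H) = Mul(3, Add(H, -9)) = Mul(3, Add(-9, H)) = Add(-27, Mul(3, H)))
Function('B')(M) = Add(-6, Mul(-3, M)) (Function('B')(M) = Mul(Add(2, M), -3) = Add(-6, Mul(-3, M)))
Add(Mul(3973867, Pow(-4158249, -1)), Mul(Function('m')(Function('r')(-3)), Pow(Function('B')(F), -1))) = Add(Mul(3973867, Pow(-4158249, -1)), Mul(Add(-27, Mul(3, -3)), Pow(Add(-6, Mul(-3, 2018)), -1))) = Add(Mul(3973867, Rational(-1, 4158249)), Mul(Add(-27, -9), Pow(Add(-6, -6054), -1))) = Add(Rational(-3973867, 4158249), Mul(-36, Pow(-6060, -1))) = Add(Rational(-3973867, 4158249), Mul(-36, Rational(-1, 6060))) = Add(Rational(-3973867, 4158249), Rational(3, 505)) = Rational(-1994328088, 2099915745)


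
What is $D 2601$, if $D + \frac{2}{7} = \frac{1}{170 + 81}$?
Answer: $- \frac{1287495}{1757} \approx -732.78$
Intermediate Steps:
$D = - \frac{495}{1757}$ ($D = - \frac{2}{7} + \frac{1}{170 + 81} = - \frac{2}{7} + \frac{1}{251} = - \frac{495}{1757} \approx -0.28173$)
$D 2601 = \left(- \frac{495}{1757}\right) 2601 = - \frac{1287495}{1757}$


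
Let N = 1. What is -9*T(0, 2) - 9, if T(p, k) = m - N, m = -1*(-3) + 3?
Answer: -54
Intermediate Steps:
m = 6 (m = 3 + 3 = 6)
T(p, k) = 5 (T(p, k) = 6 - 1*1 = 6 - 1 = 5)
-9*T(0, 2) - 9 = -9*5 - 9 = -45 - 9 = -54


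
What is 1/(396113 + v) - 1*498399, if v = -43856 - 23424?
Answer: -163890038366/328833 ≈ -4.9840e+5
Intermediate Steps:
v = -67280
1/(396113 + v) - 1*498399 = 1/(396113 - 67280) - 1*498399 = 1/328833 - 498399 = -163890038366/328833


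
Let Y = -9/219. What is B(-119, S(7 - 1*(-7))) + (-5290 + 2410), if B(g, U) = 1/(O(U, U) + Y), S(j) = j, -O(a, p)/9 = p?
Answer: -26498953/9201 ≈ -2880.0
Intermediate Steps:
O(a, p) = -9*p
Y = -3/73 (Y = -9*1/219 = -3/73 ≈ -0.041096)
B(g, U) = 1/(-3/73 - 9*U) (B(g, U) = 1/(-9*U - 3/73) = 1/(-3/73 - 9*U))
B(-119, S(7 - 1*(-7))) + (-5290 + 2410) = -73/(3 + 657*(7 - 1*(-7))) + (-5290 + 2410) = -73/(3 + 657*(7 + 7)) - 2880 = -73/(3 + 657*14) - 2880 = -73/(3 + 9198) - 2880 = -73/9201 - 2880 = -26498953/9201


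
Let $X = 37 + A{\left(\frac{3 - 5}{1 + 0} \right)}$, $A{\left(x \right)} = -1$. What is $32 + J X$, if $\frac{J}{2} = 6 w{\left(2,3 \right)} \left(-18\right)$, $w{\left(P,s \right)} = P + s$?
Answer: $-38848$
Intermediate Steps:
$X = 36$ ($X = 37 - 1 = 36$)
$J = -1080$ ($J = 2 \cdot 6 \left(2 + 3\right) \left(-18\right) = 2 \cdot 6 \cdot 5 \left(-18\right) = 2 \cdot 30 \left(-18\right) = 2 \left(-540\right) = -1080$)
$32 + J X = 32 - 38880 = -38848$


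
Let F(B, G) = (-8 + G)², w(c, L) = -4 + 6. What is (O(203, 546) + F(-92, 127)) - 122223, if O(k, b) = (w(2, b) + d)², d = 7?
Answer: -107981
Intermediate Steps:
w(c, L) = 2
O(k, b) = 81 (O(k, b) = (2 + 7)² = 9² = 81)
(O(203, 546) + F(-92, 127)) - 122223 = (81 + (-8 + 127)²) - 122223 = (81 + 119²) - 122223 = (81 + 14161) - 122223 = 14242 - 122223 = -107981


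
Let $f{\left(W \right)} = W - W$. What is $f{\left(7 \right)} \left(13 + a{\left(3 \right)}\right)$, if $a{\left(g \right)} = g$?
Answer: $0$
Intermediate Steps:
$f{\left(W \right)} = 0$
$f{\left(7 \right)} \left(13 + a{\left(3 \right)}\right) = 0 \left(13 + 3\right) = 0 \cdot 16 = 0$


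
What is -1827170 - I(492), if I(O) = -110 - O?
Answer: -1826568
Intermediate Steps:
-1827170 - I(492) = -1827170 - (-110 - 1*492) = -1827170 - (-110 - 492) = -1827170 - 1*(-602) = -1827170 + 602 = -1826568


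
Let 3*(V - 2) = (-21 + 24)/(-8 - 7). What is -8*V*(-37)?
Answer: 8584/15 ≈ 572.27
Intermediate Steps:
V = 29/15 (V = 2 + ((-21 + 24)/(-8 - 7))/3 = 2 + (3/(-15))/3 = 2 + (3*(-1/15))/3 = 2 + (⅓)*(-⅕) = 2 - 1/15 = 29/15 ≈ 1.9333)
-8*V*(-37) = -8*29/15*(-37) = -232/15*(-37) = 8584/15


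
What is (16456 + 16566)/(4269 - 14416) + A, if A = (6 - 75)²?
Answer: 48276845/10147 ≈ 4757.7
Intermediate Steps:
A = 4761 (A = (-69)² = 4761)
(16456 + 16566)/(4269 - 14416) + A = (16456 + 16566)/(4269 - 14416) + 4761 = 33022/(-10147) + 4761 = 33022*(-1/10147) + 4761 = -33022/10147 + 4761 = 48276845/10147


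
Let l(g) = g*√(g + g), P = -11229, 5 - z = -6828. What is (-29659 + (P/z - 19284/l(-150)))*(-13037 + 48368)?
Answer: -7160575319256/6833 - 18925639*I*√3/125 ≈ -1.0479e+9 - 2.6224e+5*I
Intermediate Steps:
z = 6833 (z = 5 - 1*(-6828) = 5 + 6828 = 6833)
l(g) = √2*g^(3/2) (l(g) = g*√(2*g) = g*(√2*√g) = √2*g^(3/2))
(-29659 + (P/z - 19284/l(-150)))*(-13037 + 48368) = (-29659 + (-11229/6833 - 19284*I*√3/4500))*(-13037 + 48368) = (-29659 + (-11229*1/6833 - 19284*I*√3/4500))*35331 = (-29659 + (-11229/6833 - 19284*I*√3/4500))*35331 = (-29659 + (-11229/6833 - 1607*I*√3/375))*35331 = (-202671176/6833 - 1607*I*√3/375)*35331 = -7160575319256/6833 - 18925639*I*√3/125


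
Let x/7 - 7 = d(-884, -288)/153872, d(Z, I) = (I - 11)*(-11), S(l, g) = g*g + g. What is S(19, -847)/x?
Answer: 5250420384/360131 ≈ 14579.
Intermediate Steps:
S(l, g) = g + g² (S(l, g) = g² + g = g + g²)
d(Z, I) = 121 - 11*I (d(Z, I) = (-11 + I)*(-11) = 121 - 11*I)
x = 7562751/153872 (x = 49 + 7*((121 - 11*(-288))/153872) = 49 + 7*((121 + 3168)*(1/153872)) = 49 + 7*(3289*(1/153872)) = 49 + 7*(3289/153872) = 49 + 23023/153872 = 7562751/153872 ≈ 49.150)
S(19, -847)/x = (-847*(1 - 847))/(7562751/153872) = -847*(-846)*(153872/7562751) = 716562*(153872/7562751) = 5250420384/360131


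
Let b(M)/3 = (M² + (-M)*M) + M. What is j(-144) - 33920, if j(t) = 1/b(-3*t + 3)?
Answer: -44265599/1305 ≈ -33920.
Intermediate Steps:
b(M) = 3*M (b(M) = 3*((M² + (-M)*M) + M) = 3*((M² - M²) + M) = 3*(0 + M) = 3*M)
j(t) = 1/(9 - 9*t) (j(t) = 1/(3*(-3*t + 3)) = 1/(3*(3 - 3*t)) = 1/(9 - 9*t))
j(-144) - 33920 = -1/(-9 + 9*(-144)) - 33920 = -1/(-9 - 1296) - 33920 = -1/(-1305) - 33920 = -1*(-1/1305) - 33920 = 1/1305 - 33920 = -44265599/1305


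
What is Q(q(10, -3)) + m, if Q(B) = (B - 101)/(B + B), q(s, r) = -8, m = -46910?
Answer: -750451/16 ≈ -46903.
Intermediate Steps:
Q(B) = (-101 + B)/(2*B) (Q(B) = (-101 + B)/((2*B)) = (-101 + B)*(1/(2*B)) = (-101 + B)/(2*B))
Q(q(10, -3)) + m = (1/2)*(-101 - 8)/(-8) - 46910 = (1/2)*(-1/8)*(-109) - 46910 = 109/16 - 46910 = -750451/16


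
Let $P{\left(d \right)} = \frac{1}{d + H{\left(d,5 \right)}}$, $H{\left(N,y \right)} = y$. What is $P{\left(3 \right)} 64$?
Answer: $8$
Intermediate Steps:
$P{\left(d \right)} = \frac{1}{5 + d}$ ($P{\left(d \right)} = \frac{1}{d + 5} = \frac{1}{5 + d}$)
$P{\left(3 \right)} 64 = \frac{1}{5 + 3} \cdot 64 = \frac{1}{8} \cdot 64 = 8$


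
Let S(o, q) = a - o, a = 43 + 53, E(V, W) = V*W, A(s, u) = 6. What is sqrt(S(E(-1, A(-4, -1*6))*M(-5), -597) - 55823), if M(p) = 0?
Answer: I*sqrt(55727) ≈ 236.07*I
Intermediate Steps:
a = 96
S(o, q) = 96 - o
sqrt(S(E(-1, A(-4, -1*6))*M(-5), -597) - 55823) = sqrt((96 - (-1*6)*0) - 55823) = sqrt((96 - (-6)*0) - 55823) = sqrt((96 - 1*0) - 55823) = sqrt((96 + 0) - 55823) = sqrt(96 - 55823) = sqrt(-55727) = I*sqrt(55727)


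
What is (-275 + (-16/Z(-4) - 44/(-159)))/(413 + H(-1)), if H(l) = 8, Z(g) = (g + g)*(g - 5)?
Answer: -131149/200817 ≈ -0.65308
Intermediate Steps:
Z(g) = 2*g*(-5 + g) (Z(g) = (2*g)*(-5 + g) = 2*g*(-5 + g))
(-275 + (-16/Z(-4) - 44/(-159)))/(413 + H(-1)) = (-275 + (-16*(-1/(8*(-5 - 4))) - 44/(-159)))/(413 + 8) = (-275 + (-16/(2*(-4)*(-9)) - 44*(-1/159)))/421 = (-275 + (-16/72 + 44/159))*(1/421) = (-275 + (-16*1/72 + 44/159))*(1/421) = (-275 + (-2/9 + 44/159))*(1/421) = (-275 + 26/477)*(1/421) = -131149/477*1/421 = -131149/200817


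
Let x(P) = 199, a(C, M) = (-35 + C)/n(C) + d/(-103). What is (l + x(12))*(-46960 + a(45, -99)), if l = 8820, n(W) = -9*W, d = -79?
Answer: -3533473623653/8343 ≈ -4.2353e+8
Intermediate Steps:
a(C, M) = 79/103 - (-35 + C)/(9*C) (a(C, M) = (-35 + C)/((-9*C)) - 79/(-103) = (-35 + C)*(-1/(9*C)) - 79*(-1/103) = -(-35 + C)/(9*C) + 79/103 = 79/103 - (-35 + C)/(9*C))
(l + x(12))*(-46960 + a(45, -99)) = (8820 + 199)*(-46960 + (1/927)*(3605 + 608*45)/45) = 9019*(-46960 + (1/927)*(1/45)*(3605 + 27360)) = 9019*(-46960 + (1/927)*(1/45)*30965) = 9019*(-46960 + 6193/8343) = 9019*(-391781087/8343) = -3533473623653/8343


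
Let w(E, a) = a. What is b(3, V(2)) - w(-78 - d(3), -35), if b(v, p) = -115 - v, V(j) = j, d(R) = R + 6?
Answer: -83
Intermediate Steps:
d(R) = 6 + R
b(3, V(2)) - w(-78 - d(3), -35) = (-115 - 1*3) - 1*(-35) = (-115 - 3) + 35 = -118 + 35 = -83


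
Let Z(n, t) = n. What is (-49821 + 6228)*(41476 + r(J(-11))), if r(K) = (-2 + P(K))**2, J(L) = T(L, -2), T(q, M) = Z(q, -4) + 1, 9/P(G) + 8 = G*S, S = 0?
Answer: -115743294777/64 ≈ -1.8085e+9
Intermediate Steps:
P(G) = -9/8 (P(G) = 9/(-8 + G*0) = 9/(-8 + 0) = 9/(-8) = 9*(-1/8) = -9/8)
T(q, M) = 1 + q (T(q, M) = q + 1 = 1 + q)
J(L) = 1 + L
r(K) = 625/64 (r(K) = (-2 - 9/8)**2 = (-25/8)**2 = 625/64)
(-49821 + 6228)*(41476 + r(J(-11))) = (-49821 + 6228)*(41476 + 625/64) = -43593*2655089/64 = -115743294777/64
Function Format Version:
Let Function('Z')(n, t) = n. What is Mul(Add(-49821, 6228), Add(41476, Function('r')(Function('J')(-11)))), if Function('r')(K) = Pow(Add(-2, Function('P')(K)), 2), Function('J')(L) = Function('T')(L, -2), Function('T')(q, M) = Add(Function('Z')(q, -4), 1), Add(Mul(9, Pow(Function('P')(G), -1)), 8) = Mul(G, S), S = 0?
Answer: Rational(-115743294777, 64) ≈ -1.8085e+9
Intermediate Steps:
Function('P')(G) = Rational(-9, 8) (Function('P')(G) = Mul(9, Pow(Add(-8, Mul(G, 0)), -1)) = Mul(9, Pow(Add(-8, 0), -1)) = Mul(9, Pow(-8, -1)) = Mul(9, Rational(-1, 8)) = Rational(-9, 8))
Function('T')(q, M) = Add(1, q) (Function('T')(q, M) = Add(q, 1) = Add(1, q))
Function('J')(L) = Add(1, L)
Function('r')(K) = Rational(625, 64) (Function('r')(K) = Pow(Add(-2, Rational(-9, 8)), 2) = Pow(Rational(-25, 8), 2) = Rational(625, 64))
Mul(Add(-49821, 6228), Add(41476, Function('r')(Function('J')(-11)))) = Mul(Add(-49821, 6228), Add(41476, Rational(625, 64))) = Mul(-43593, Rational(2655089, 64)) = Rational(-115743294777, 64)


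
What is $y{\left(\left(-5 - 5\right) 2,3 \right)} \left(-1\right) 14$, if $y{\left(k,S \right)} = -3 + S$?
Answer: $0$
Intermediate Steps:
$y{\left(\left(-5 - 5\right) 2,3 \right)} \left(-1\right) 14 = \left(-3 + 3\right) \left(-1\right) 14 = 0 \left(-1\right) 14 = 0 \cdot 14 = 0$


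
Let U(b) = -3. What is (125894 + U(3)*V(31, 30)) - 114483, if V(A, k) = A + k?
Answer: 11228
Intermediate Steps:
(125894 + U(3)*V(31, 30)) - 114483 = (125894 - 3*(31 + 30)) - 114483 = (125894 - 3*61) - 114483 = (125894 - 183) - 114483 = 125711 - 114483 = 11228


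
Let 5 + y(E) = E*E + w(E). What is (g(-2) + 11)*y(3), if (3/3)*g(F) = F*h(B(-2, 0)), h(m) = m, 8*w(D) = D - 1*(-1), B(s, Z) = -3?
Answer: 153/2 ≈ 76.500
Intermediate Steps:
w(D) = ⅛ + D/8 (w(D) = (D - 1*(-1))/8 = (D + 1)/8 = (1 + D)/8 = ⅛ + D/8)
g(F) = -3*F (g(F) = F*(-3) = -3*F)
y(E) = -39/8 + E² + E/8 (y(E) = -5 + (E*E + (⅛ + E/8)) = -5 + (E² + (⅛ + E/8)) = -5 + (⅛ + E² + E/8) = -39/8 + E² + E/8)
(g(-2) + 11)*y(3) = (-3*(-2) + 11)*(-39/8 + 3² + (⅛)*3) = (6 + 11)*(-39/8 + 9 + 3/8) = 17*(9/2) = 153/2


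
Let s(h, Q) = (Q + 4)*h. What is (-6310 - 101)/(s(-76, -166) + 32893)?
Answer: -6411/45205 ≈ -0.14182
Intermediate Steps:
s(h, Q) = h*(4 + Q) (s(h, Q) = (4 + Q)*h = h*(4 + Q))
(-6310 - 101)/(s(-76, -166) + 32893) = (-6310 - 101)/(-76*(4 - 166) + 32893) = -6411/(-76*(-162) + 32893) = -6411/(12312 + 32893) = -6411/45205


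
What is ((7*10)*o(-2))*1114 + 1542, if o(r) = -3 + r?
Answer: -388358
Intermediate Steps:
((7*10)*o(-2))*1114 + 1542 = ((7*10)*(-3 - 2))*1114 + 1542 = (70*(-5))*1114 + 1542 = -350*1114 + 1542 = -389900 + 1542 = -388358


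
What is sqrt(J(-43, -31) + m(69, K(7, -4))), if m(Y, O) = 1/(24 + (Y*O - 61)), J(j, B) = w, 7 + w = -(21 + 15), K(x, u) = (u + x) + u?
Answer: I*sqrt(483254)/106 ≈ 6.5582*I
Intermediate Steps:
K(x, u) = x + 2*u
w = -43 (w = -7 - (21 + 15) = -7 - 1*36 = -7 - 36 = -43)
J(j, B) = -43
m(Y, O) = 1/(-37 + O*Y) (m(Y, O) = 1/(24 + (O*Y - 61)) = 1/(24 + (-61 + O*Y)) = 1/(-37 + O*Y))
sqrt(J(-43, -31) + m(69, K(7, -4))) = sqrt(-43 + 1/(-37 + (7 + 2*(-4))*69)) = sqrt(-43 + 1/(-37 + (7 - 8)*69)) = sqrt(-43 + 1/(-37 - 1*69)) = sqrt(-43 + 1/(-37 - 69)) = sqrt(-43 + 1/(-106)) = sqrt(-43 - 1/106) = sqrt(-4559/106) = I*sqrt(483254)/106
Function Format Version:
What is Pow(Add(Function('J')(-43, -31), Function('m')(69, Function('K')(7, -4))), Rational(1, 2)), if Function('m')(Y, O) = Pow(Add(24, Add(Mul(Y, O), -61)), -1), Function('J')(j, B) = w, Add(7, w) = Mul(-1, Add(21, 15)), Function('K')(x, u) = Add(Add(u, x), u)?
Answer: Mul(Rational(1, 106), I, Pow(483254, Rational(1, 2))) ≈ Mul(6.5582, I)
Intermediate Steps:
Function('K')(x, u) = Add(x, Mul(2, u))
w = -43 (w = Add(-7, Mul(-1, Add(21, 15))) = Add(-7, Mul(-1, 36)) = Add(-7, -36) = -43)
Function('J')(j, B) = -43
Function('m')(Y, O) = Pow(Add(-37, Mul(O, Y)), -1) (Function('m')(Y, O) = Pow(Add(24, Add(Mul(O, Y), -61)), -1) = Pow(Add(24, Add(-61, Mul(O, Y))), -1) = Pow(Add(-37, Mul(O, Y)), -1))
Pow(Add(Function('J')(-43, -31), Function('m')(69, Function('K')(7, -4))), Rational(1, 2)) = Pow(Add(-43, Pow(Add(-37, Mul(Add(7, Mul(2, -4)), 69)), -1)), Rational(1, 2)) = Pow(Add(-43, Pow(Add(-37, Mul(Add(7, -8), 69)), -1)), Rational(1, 2)) = Pow(Add(-43, Pow(Add(-37, Mul(-1, 69)), -1)), Rational(1, 2)) = Pow(Add(-43, Pow(Add(-37, -69), -1)), Rational(1, 2)) = Pow(Add(-43, Pow(-106, -1)), Rational(1, 2)) = Pow(Add(-43, Rational(-1, 106)), Rational(1, 2)) = Pow(Rational(-4559, 106), Rational(1, 2)) = Mul(Rational(1, 106), I, Pow(483254, Rational(1, 2)))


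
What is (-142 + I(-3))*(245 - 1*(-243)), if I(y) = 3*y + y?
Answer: -75152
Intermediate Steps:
I(y) = 4*y
(-142 + I(-3))*(245 - 1*(-243)) = (-142 + 4*(-3))*(245 - 1*(-243)) = (-142 - 12)*(245 + 243) = -154*488 = -75152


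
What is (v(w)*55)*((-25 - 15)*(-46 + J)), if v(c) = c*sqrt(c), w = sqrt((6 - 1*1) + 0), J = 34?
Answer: 26400*5**(3/4) ≈ 88274.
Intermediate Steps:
w = sqrt(5) (w = sqrt((6 - 1) + 0) = sqrt(5 + 0) = sqrt(5) ≈ 2.2361)
v(c) = c**(3/2)
(v(w)*55)*((-25 - 15)*(-46 + J)) = ((sqrt(5))**(3/2)*55)*((-25 - 15)*(-46 + 34)) = (5**(3/4)*55)*(-40*(-12)) = (55*5**(3/4))*480 = 26400*5**(3/4)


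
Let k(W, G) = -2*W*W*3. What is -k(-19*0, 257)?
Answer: 0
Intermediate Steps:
k(W, G) = -6*W² (k(W, G) = -2*W²*3 = -6*W²)
-k(-19*0, 257) = -(-6)*(-19*0)² = -(-6)*0² = -(-6)*0 = -1*0 = 0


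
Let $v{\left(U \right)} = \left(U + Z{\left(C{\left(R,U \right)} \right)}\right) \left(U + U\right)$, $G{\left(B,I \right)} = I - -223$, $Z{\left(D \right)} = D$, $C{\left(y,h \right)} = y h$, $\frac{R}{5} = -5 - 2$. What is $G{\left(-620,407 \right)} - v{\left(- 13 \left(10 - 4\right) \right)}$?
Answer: $414342$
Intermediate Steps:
$R = -35$ ($R = 5 \left(-5 - 2\right) = 5 \left(-7\right) = -35$)
$C{\left(y,h \right)} = h y$
$G{\left(B,I \right)} = 223 + I$ ($G{\left(B,I \right)} = I + 223 = 223 + I$)
$v{\left(U \right)} = - 68 U^{2}$ ($v{\left(U \right)} = \left(U + U \left(-35\right)\right) \left(U + U\right) = \left(U - 35 U\right) 2 U = - 34 U 2 U = - 68 U^{2}$)
$G{\left(-620,407 \right)} - v{\left(- 13 \left(10 - 4\right) \right)} = \left(223 + 407\right) - - 68 \left(- 13 \left(10 - 4\right)\right)^{2} = 630 - - 68 \left(\left(-13\right) 6\right)^{2} = 630 - - 68 \left(-78\right)^{2} = 630 - \left(-68\right) 6084 = 630 - -413712 = 630 + 413712 = 414342$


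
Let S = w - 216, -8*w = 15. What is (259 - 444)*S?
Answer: 322455/8 ≈ 40307.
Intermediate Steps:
w = -15/8 (w = -⅛*15 = -15/8 ≈ -1.8750)
S = -1743/8 (S = -15/8 - 216 = -1743/8 ≈ -217.88)
(259 - 444)*S = (259 - 444)*(-1743/8) = -185*(-1743/8) = 322455/8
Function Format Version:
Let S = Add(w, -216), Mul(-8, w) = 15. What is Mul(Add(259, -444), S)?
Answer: Rational(322455, 8) ≈ 40307.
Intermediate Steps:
w = Rational(-15, 8) (w = Mul(Rational(-1, 8), 15) = Rational(-15, 8) ≈ -1.8750)
S = Rational(-1743, 8) (S = Add(Rational(-15, 8), -216) = Rational(-1743, 8) ≈ -217.88)
Mul(Add(259, -444), S) = Mul(Add(259, -444), Rational(-1743, 8)) = Mul(-185, Rational(-1743, 8)) = Rational(322455, 8)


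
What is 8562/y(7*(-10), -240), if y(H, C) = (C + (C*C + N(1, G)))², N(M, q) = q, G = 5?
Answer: 8562/3290743225 ≈ 2.6018e-6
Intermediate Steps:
y(H, C) = (5 + C + C²)² (y(H, C) = (C + (C*C + 5))² = (C + (C² + 5))² = (C + (5 + C²))² = (5 + C + C²)²)
8562/y(7*(-10), -240) = 8562/((5 - 240 + (-240)²)²) = 8562/((5 - 240 + 57600)²) = 8562/(57365²) = 8562/3290743225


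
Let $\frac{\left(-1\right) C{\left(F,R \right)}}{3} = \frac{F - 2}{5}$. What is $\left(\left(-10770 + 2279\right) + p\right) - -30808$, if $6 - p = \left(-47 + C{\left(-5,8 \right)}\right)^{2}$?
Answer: $\frac{512279}{25} \approx 20491.0$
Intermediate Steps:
$C{\left(F,R \right)} = \frac{6}{5} - \frac{3 F}{5}$ ($C{\left(F,R \right)} = - 3 \frac{F - 2}{5} = - 3 \left(-2 + F\right) \frac{1}{5} = - 3 \left(- \frac{2}{5} + \frac{F}{5}\right) = \frac{6}{5} - \frac{3 F}{5}$)
$p = - \frac{45646}{25}$ ($p = 6 - \left(-47 + \left(\frac{6}{5} - -3\right)\right)^{2} = 6 - \left(-47 + \left(\frac{6}{5} + 3\right)\right)^{2} = 6 - \left(-47 + \frac{21}{5}\right)^{2} = 6 - \left(- \frac{214}{5}\right)^{2} = 6 - \frac{45796}{25} = - \frac{45646}{25} \approx -1825.8$)
$\left(\left(-10770 + 2279\right) + p\right) - -30808 = \left(\left(-10770 + 2279\right) - \frac{45646}{25}\right) - -30808 = \left(-8491 - \frac{45646}{25}\right) + 30808 = - \frac{257921}{25} + 30808 = \frac{512279}{25}$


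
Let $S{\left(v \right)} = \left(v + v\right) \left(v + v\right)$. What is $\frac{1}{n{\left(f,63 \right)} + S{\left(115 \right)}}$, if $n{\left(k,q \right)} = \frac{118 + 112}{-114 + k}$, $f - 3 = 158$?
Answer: $\frac{47}{2486530} \approx 1.8902 \cdot 10^{-5}$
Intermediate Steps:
$f = 161$ ($f = 3 + 158 = 161$)
$n{\left(k,q \right)} = \frac{230}{-114 + k}$
$S{\left(v \right)} = 4 v^{2}$ ($S{\left(v \right)} = 2 v 2 v = 4 v^{2}$)
$\frac{1}{n{\left(f,63 \right)} + S{\left(115 \right)}} = \frac{1}{\frac{230}{-114 + 161} + 4 \cdot 115^{2}} = \frac{1}{\frac{230}{47} + 4 \cdot 13225} = \frac{1}{230 \cdot \frac{1}{47} + 52900} = \frac{1}{\frac{230}{47} + 52900} = \frac{1}{\frac{2486530}{47}} = \frac{47}{2486530}$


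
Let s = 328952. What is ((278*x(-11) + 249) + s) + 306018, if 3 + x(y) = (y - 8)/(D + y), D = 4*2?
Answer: 1908437/3 ≈ 6.3615e+5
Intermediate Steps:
D = 8
x(y) = -3 + (-8 + y)/(8 + y) (x(y) = -3 + (y - 8)/(8 + y) = -3 + (-8 + y)/(8 + y))
((278*x(-11) + 249) + s) + 306018 = ((278*(2*(-16 - 1*(-11))/(8 - 11)) + 249) + 328952) + 306018 = ((278*(2*(-16 + 11)/(-3)) + 249) + 328952) + 306018 = ((278*(2*(-⅓)*(-5)) + 249) + 328952) + 306018 = ((278*(10/3) + 249) + 328952) + 306018 = ((2780/3 + 249) + 328952) + 306018 = (3527/3 + 328952) + 306018 = 990383/3 + 306018 = 1908437/3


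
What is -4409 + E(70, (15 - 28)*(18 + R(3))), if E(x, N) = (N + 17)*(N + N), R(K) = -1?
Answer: 85759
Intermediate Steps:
E(x, N) = 2*N*(17 + N) (E(x, N) = (17 + N)*(2*N) = 2*N*(17 + N))
-4409 + E(70, (15 - 28)*(18 + R(3))) = -4409 + 2*((15 - 28)*(18 - 1))*(17 + (15 - 28)*(18 - 1)) = -4409 + 2*(-13*17)*(17 - 13*17) = -4409 + 2*(-221)*(17 - 221) = -4409 + 2*(-221)*(-204) = -4409 + 90168 = 85759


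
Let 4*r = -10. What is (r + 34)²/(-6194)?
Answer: -3969/24776 ≈ -0.16020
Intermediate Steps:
r = -5/2 (r = (¼)*(-10) = -5/2 ≈ -2.5000)
(r + 34)²/(-6194) = (-5/2 + 34)²/(-6194) = (63/2)²*(-1/6194) = (3969/4)*(-1/6194) = -3969/24776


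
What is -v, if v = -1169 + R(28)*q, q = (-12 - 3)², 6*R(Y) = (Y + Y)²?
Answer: -116431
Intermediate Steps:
R(Y) = 2*Y²/3 (R(Y) = (Y + Y)²/6 = (2*Y)²/6 = (4*Y²)/6 = 2*Y²/3)
q = 225 (q = (-15)² = 225)
v = 116431 (v = -1169 + ((⅔)*28²)*225 = -1169 + ((⅔)*784)*225 = -1169 + (1568/3)*225 = -1169 + 117600 = 116431)
-v = -1*116431 = -116431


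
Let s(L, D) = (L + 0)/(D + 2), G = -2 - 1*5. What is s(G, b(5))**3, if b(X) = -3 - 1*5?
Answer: 343/216 ≈ 1.5880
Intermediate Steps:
b(X) = -8 (b(X) = -3 - 5 = -8)
G = -7 (G = -2 - 5 = -7)
s(L, D) = L/(2 + D)
s(G, b(5))**3 = (-7/(2 - 8))**3 = (-7/(-6))**3 = (-7*(-1/6))**3 = (7/6)**3 = 343/216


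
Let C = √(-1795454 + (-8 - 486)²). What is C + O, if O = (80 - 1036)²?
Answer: 913936 + I*√1551418 ≈ 9.1394e+5 + 1245.6*I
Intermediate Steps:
C = I*√1551418 (C = √(-1795454 + (-494)²) = √(-1795454 + 244036) = √(-1551418) = I*√1551418 ≈ 1245.6*I)
O = 913936 (O = (-956)² = 913936)
C + O = I*√1551418 + 913936 = 913936 + I*√1551418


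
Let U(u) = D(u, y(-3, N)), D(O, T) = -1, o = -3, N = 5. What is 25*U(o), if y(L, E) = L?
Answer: -25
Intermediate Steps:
U(u) = -1
25*U(o) = 25*(-1) = -25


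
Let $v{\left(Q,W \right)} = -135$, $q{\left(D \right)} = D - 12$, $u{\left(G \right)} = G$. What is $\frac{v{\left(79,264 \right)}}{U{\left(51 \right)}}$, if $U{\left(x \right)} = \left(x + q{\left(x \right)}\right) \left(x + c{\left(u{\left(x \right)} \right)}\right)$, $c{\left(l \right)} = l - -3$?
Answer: $- \frac{1}{70} \approx -0.014286$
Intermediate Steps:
$q{\left(D \right)} = -12 + D$
$c{\left(l \right)} = 3 + l$ ($c{\left(l \right)} = l + 3 = 3 + l$)
$U{\left(x \right)} = \left(-12 + 2 x\right) \left(3 + 2 x\right)$ ($U{\left(x \right)} = \left(x + \left(-12 + x\right)\right) \left(x + \left(3 + x\right)\right) = \left(-12 + 2 x\right) \left(3 + 2 x\right)$)
$\frac{v{\left(79,264 \right)}}{U{\left(51 \right)}} = - \frac{135}{-36 - 918 + 4 \cdot 51^{2}} = - \frac{135}{-36 - 918 + 4 \cdot 2601} = - \frac{135}{-36 - 918 + 10404} = - \frac{135}{9450} = \left(-135\right) \frac{1}{9450} = - \frac{1}{70}$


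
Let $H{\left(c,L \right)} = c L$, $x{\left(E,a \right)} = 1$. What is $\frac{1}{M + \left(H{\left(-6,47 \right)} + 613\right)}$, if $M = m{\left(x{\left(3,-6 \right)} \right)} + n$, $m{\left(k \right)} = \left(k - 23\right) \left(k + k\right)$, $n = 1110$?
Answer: $\frac{1}{1397} \approx 0.00071582$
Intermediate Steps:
$H{\left(c,L \right)} = L c$
$m{\left(k \right)} = 2 k \left(-23 + k\right)$ ($m{\left(k \right)} = \left(-23 + k\right) 2 k = 2 k \left(-23 + k\right)$)
$M = 1066$ ($M = 2 \cdot 1 \left(-23 + 1\right) + 1110 = 2 \cdot 1 \left(-22\right) + 1110 = -44 + 1110 = 1066$)
$\frac{1}{M + \left(H{\left(-6,47 \right)} + 613\right)} = \frac{1}{1066 + \left(47 \left(-6\right) + 613\right)} = \frac{1}{1066 + \left(-282 + 613\right)} = \frac{1}{1066 + 331} = \frac{1}{1397}$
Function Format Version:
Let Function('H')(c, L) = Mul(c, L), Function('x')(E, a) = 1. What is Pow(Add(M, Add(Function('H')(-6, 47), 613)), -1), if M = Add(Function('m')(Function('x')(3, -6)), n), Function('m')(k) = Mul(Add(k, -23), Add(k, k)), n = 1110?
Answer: Rational(1, 1397) ≈ 0.00071582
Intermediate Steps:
Function('H')(c, L) = Mul(L, c)
Function('m')(k) = Mul(2, k, Add(-23, k)) (Function('m')(k) = Mul(Add(-23, k), Mul(2, k)) = Mul(2, k, Add(-23, k)))
M = 1066 (M = Add(Mul(2, 1, Add(-23, 1)), 1110) = Add(Mul(2, 1, -22), 1110) = Add(-44, 1110) = 1066)
Pow(Add(M, Add(Function('H')(-6, 47), 613)), -1) = Pow(Add(1066, Add(Mul(47, -6), 613)), -1) = Pow(Add(1066, Add(-282, 613)), -1) = Pow(Add(1066, 331), -1) = Pow(1397, -1) = Rational(1, 1397)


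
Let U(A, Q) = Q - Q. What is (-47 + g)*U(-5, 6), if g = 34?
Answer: 0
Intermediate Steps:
U(A, Q) = 0
(-47 + g)*U(-5, 6) = (-47 + 34)*0 = -13*0 = 0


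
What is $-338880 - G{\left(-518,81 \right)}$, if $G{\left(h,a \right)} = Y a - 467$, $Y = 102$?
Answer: $-346675$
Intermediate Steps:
$G{\left(h,a \right)} = -467 + 102 a$ ($G{\left(h,a \right)} = 102 a - 467 = -467 + 102 a$)
$-338880 - G{\left(-518,81 \right)} = -338880 - \left(-467 + 102 \cdot 81\right) = -338880 - \left(-467 + 8262\right) = -338880 - 7795 = -346675$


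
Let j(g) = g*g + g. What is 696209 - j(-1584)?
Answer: -1811263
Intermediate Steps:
j(g) = g + g² (j(g) = g² + g = g + g²)
696209 - j(-1584) = 696209 - (-1584)*(1 - 1584) = 696209 - (-1584)*(-1583) = 696209 - 1*2507472 = 696209 - 2507472 = -1811263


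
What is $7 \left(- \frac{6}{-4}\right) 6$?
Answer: $63$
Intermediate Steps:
$7 \left(- \frac{6}{-4}\right) 6 = 7 \left(\left(-6\right) \left(- \frac{1}{4}\right)\right) 6 = 7 \cdot \frac{3}{2} \cdot 6 = \frac{21}{2} \cdot 6 = 63$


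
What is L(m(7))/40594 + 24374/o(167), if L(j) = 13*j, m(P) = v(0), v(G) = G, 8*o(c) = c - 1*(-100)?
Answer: 194992/267 ≈ 730.31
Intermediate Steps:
o(c) = 25/2 + c/8 (o(c) = (c - 1*(-100))/8 = (c + 100)/8 = (100 + c)/8 = 25/2 + c/8)
m(P) = 0
L(m(7))/40594 + 24374/o(167) = (13*0)/40594 + 24374/(25/2 + (⅛)*167) = 0*(1/40594) + 24374/(25/2 + 167/8) = 0 + 24374/(267/8) = 0 + 24374*(8/267) = 0 + 194992/267 = 194992/267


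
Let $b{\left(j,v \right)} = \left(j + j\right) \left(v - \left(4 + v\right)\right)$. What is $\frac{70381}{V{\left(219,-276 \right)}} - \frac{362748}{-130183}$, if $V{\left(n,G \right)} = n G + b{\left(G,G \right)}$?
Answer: $\frac{11962582805}{7581337188} \approx 1.5779$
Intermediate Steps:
$b{\left(j,v \right)} = - 8 j$ ($b{\left(j,v \right)} = 2 j \left(-4\right) = - 8 j$)
$V{\left(n,G \right)} = - 8 G + G n$ ($V{\left(n,G \right)} = n G - 8 G = G n - 8 G = - 8 G + G n$)
$\frac{70381}{V{\left(219,-276 \right)}} - \frac{362748}{-130183} = \frac{70381}{\left(-276\right) \left(-8 + 219\right)} - \frac{362748}{-130183} = \frac{70381}{\left(-276\right) 211} - - \frac{362748}{130183} = \frac{70381}{-58236} + \frac{362748}{130183} = 70381 \left(- \frac{1}{58236}\right) + \frac{362748}{130183} = - \frac{70381}{58236} + \frac{362748}{130183} = \frac{11962582805}{7581337188}$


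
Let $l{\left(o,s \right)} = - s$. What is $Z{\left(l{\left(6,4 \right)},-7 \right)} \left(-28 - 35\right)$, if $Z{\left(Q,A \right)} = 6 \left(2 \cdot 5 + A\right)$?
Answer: $-1134$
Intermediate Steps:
$Z{\left(Q,A \right)} = 60 + 6 A$ ($Z{\left(Q,A \right)} = 6 \left(10 + A\right) = 60 + 6 A$)
$Z{\left(l{\left(6,4 \right)},-7 \right)} \left(-28 - 35\right) = \left(60 + 6 \left(-7\right)\right) \left(-28 - 35\right) = \left(60 - 42\right) \left(-63\right) = 18 \left(-63\right) = -1134$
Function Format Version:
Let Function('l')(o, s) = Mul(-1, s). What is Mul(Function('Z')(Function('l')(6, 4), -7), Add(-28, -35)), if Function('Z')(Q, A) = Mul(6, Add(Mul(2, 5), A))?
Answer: -1134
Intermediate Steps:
Function('Z')(Q, A) = Add(60, Mul(6, A)) (Function('Z')(Q, A) = Mul(6, Add(10, A)) = Add(60, Mul(6, A)))
Mul(Function('Z')(Function('l')(6, 4), -7), Add(-28, -35)) = Mul(Add(60, Mul(6, -7)), Add(-28, -35)) = Mul(Add(60, -42), -63) = Mul(18, -63) = -1134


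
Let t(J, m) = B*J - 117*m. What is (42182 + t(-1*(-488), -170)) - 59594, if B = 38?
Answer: 21022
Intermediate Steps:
t(J, m) = -117*m + 38*J (t(J, m) = 38*J - 117*m = -117*m + 38*J)
(42182 + t(-1*(-488), -170)) - 59594 = (42182 + (-117*(-170) + 38*(-1*(-488)))) - 59594 = (42182 + (19890 + 38*488)) - 59594 = (42182 + (19890 + 18544)) - 59594 = (42182 + 38434) - 59594 = 80616 - 59594 = 21022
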